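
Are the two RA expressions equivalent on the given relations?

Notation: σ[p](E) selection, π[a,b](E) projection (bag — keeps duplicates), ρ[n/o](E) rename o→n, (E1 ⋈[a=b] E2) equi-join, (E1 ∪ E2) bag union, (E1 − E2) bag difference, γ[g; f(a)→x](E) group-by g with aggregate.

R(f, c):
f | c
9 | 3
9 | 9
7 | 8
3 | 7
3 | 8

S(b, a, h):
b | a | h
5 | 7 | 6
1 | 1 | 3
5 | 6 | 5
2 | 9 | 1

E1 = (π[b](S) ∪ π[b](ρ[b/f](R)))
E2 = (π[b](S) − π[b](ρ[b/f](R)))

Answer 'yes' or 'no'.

E1 row counts bottom-up:
  S → 4
  π[b](S) → 4
  R → 5
  ρ[b/f](R) → 5
  π[b](ρ[b/f](R)) → 5
  (π[b](S) ∪ π[b](ρ[b/f](R))) → 9
E2 row counts bottom-up:
  S → 4
  π[b](S) → 4
  R → 5
  ρ[b/f](R) → 5
  π[b](ρ[b/f](R)) → 5
  (π[b](S) − π[b](ρ[b/f](R))) → 4

E1 result:
b
1
2
3
3
5
5
7
9
9
E2 result:
b
1
2
5
5
Witness: (7,) appears 1× in E1 but 0× in E2.

no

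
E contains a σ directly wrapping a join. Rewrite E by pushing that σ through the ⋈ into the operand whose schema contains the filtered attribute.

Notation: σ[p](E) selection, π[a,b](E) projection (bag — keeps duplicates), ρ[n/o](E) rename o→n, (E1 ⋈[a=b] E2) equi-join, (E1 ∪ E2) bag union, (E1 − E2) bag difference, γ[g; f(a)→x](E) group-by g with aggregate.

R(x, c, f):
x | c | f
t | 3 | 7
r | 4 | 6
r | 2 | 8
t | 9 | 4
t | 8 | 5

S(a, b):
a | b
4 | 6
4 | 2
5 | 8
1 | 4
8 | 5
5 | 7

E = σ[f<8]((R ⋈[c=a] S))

σ filters on f, owned by the left side.
E' = (σ[f<8](R) ⋈[c=a] S)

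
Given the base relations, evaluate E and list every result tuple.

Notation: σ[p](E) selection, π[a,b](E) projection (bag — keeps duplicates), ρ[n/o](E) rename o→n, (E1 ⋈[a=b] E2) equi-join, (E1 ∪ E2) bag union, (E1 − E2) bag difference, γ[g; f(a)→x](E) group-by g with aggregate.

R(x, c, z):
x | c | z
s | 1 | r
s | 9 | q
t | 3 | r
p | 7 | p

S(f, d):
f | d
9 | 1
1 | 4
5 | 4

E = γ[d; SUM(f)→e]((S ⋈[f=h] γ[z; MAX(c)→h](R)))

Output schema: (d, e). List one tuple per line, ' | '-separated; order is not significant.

Row counts bottom-up:
  S → 3
  R → 4
  γ[z; MAX(c)→h](R) → 3
  (S ⋈[f=h] γ[z; MAX(c)→h](R)) → 1
  γ[d; SUM(f)→e]((S ⋈[f=h] γ[z; MAX(c)→h](R))) → 1

== RESULT ==
d | e
1 | 9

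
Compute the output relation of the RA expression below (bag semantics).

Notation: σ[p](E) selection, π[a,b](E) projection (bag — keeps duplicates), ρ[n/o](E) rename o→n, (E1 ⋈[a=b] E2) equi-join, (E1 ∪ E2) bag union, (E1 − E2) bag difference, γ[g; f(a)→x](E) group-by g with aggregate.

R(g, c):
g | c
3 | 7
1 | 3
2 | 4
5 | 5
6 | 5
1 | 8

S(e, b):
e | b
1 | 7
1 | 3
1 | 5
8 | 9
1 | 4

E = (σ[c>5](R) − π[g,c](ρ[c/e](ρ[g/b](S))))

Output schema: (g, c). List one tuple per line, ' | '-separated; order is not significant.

Row counts bottom-up:
  R → 6
  σ[c>5](R) → 2
  S → 5
  ρ[g/b](S) → 5
  ρ[c/e](ρ[g/b](S)) → 5
  π[g,c](ρ[c/e](ρ[g/b](S))) → 5
  (σ[c>5](R) − π[g,c](ρ[c/e](ρ[g/b](S)))) → 2

== RESULT ==
g | c
1 | 8
3 | 7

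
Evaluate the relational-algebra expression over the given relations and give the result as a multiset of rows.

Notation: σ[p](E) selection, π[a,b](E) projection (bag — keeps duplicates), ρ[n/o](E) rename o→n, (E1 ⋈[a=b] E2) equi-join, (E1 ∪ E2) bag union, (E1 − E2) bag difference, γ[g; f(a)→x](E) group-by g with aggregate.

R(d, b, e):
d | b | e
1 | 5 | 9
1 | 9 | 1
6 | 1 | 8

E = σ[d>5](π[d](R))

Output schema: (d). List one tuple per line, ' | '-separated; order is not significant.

Per-node cardinality:
  R → 3
  π[d](R) → 3
  σ[d>5](π[d](R)) → 1

== RESULT ==
d
6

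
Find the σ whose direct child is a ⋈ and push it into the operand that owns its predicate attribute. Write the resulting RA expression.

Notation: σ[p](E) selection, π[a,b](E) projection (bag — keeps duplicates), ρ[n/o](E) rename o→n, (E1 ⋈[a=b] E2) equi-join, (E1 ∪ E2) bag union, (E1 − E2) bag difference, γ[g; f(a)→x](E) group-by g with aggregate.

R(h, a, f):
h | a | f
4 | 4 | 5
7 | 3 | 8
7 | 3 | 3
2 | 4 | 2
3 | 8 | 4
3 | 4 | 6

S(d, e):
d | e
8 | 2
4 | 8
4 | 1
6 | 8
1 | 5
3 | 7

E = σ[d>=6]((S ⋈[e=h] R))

σ filters on d, owned by the left side.
E' = (σ[d>=6](S) ⋈[e=h] R)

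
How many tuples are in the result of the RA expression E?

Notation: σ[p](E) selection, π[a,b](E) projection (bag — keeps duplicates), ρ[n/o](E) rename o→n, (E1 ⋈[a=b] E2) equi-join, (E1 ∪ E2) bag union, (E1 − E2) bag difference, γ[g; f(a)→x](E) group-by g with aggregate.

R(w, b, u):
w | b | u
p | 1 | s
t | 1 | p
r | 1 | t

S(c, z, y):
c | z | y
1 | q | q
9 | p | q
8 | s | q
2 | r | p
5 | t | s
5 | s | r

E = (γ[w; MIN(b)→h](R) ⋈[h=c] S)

Row counts bottom-up:
  R → 3
  γ[w; MIN(b)→h](R) → 3
  S → 6
  (γ[w; MIN(b)→h](R) ⋈[h=c] S) → 3

|E| = 3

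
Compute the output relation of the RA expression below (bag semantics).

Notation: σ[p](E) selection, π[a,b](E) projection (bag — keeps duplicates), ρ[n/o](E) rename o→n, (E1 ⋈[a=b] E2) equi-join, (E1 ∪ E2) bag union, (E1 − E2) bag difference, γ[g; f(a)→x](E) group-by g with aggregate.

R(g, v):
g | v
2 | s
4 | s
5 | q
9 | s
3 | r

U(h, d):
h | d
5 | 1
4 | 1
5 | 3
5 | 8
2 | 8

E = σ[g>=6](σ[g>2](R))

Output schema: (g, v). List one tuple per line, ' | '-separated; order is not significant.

Subexpression sizes:
  R → 5
  σ[g>2](R) → 4
  σ[g>=6](σ[g>2](R)) → 1

== RESULT ==
g | v
9 | s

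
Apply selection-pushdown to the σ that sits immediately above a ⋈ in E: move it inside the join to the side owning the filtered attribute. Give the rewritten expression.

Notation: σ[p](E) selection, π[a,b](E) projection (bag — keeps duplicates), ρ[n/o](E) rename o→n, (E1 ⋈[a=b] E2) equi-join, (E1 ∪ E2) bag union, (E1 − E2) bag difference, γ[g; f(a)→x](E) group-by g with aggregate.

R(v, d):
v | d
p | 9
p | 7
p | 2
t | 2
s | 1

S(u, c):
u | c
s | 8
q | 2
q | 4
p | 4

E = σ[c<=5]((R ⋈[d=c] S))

σ filters on c, owned by the right side.
E' = (R ⋈[d=c] σ[c<=5](S))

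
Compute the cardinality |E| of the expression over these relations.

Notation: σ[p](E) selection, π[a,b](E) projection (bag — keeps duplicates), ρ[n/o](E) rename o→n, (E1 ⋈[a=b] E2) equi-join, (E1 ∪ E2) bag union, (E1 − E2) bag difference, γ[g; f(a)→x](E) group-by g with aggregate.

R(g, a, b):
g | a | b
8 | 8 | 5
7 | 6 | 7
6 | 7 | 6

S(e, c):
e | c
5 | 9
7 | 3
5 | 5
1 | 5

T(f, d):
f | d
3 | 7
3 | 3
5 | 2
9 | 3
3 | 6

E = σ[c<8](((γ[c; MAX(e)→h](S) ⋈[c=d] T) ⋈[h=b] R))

Stepwise |·|:
  S → 4
  γ[c; MAX(e)→h](S) → 3
  T → 5
  (γ[c; MAX(e)→h](S) ⋈[c=d] T) → 2
  R → 3
  ((γ[c; MAX(e)→h](S) ⋈[c=d] T) ⋈[h=b] R) → 2
  σ[c<8](((γ[c; MAX(e)→h](S) ⋈[c=d] T) ⋈[h=b] R)) → 2

|E| = 2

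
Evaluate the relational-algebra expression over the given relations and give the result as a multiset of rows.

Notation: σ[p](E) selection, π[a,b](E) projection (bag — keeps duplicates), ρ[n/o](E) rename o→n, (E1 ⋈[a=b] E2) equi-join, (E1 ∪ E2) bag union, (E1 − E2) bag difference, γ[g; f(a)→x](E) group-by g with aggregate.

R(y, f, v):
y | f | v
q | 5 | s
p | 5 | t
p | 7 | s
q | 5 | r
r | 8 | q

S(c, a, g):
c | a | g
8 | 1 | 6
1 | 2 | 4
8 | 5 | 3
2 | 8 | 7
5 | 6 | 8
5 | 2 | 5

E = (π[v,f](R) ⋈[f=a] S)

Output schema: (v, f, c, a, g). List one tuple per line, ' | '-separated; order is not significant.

Stepwise |·|:
  R → 5
  π[v,f](R) → 5
  S → 6
  (π[v,f](R) ⋈[f=a] S) → 4

== RESULT ==
v | f | c | a | g
q | 8 | 2 | 8 | 7
r | 5 | 8 | 5 | 3
s | 5 | 8 | 5 | 3
t | 5 | 8 | 5 | 3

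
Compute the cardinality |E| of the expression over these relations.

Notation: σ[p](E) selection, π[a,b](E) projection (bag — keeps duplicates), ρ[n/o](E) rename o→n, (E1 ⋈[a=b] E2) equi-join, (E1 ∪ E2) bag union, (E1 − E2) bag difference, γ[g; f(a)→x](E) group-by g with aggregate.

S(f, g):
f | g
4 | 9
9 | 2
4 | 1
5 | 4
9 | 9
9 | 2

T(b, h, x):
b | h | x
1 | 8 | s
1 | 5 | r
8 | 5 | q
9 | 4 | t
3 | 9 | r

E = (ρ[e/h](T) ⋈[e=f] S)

Stepwise |·|:
  T → 5
  ρ[e/h](T) → 5
  S → 6
  (ρ[e/h](T) ⋈[e=f] S) → 7

|E| = 7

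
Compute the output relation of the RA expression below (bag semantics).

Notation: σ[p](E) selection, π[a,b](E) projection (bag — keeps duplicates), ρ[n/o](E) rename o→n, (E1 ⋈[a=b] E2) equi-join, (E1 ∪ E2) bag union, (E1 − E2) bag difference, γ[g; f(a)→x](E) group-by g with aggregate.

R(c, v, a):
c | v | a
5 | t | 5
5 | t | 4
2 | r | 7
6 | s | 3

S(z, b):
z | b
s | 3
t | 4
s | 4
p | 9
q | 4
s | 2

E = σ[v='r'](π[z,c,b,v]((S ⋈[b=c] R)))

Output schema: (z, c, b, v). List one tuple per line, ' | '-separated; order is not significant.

Subexpression sizes:
  S → 6
  R → 4
  (S ⋈[b=c] R) → 1
  π[z,c,b,v]((S ⋈[b=c] R)) → 1
  σ[v='r'](π[z,c,b,v]((S ⋈[b=c] R))) → 1

== RESULT ==
z | c | b | v
s | 2 | 2 | r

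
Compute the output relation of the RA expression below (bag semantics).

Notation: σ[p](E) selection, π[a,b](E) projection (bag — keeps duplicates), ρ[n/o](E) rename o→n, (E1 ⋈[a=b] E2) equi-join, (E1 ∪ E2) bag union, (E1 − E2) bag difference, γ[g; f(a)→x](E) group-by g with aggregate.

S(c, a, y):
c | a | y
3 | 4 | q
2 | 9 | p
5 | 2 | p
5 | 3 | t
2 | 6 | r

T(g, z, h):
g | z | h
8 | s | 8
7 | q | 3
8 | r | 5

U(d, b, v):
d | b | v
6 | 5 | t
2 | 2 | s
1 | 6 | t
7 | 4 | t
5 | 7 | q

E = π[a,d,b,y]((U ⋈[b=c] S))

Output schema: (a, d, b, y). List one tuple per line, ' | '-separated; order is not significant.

Stepwise |·|:
  U → 5
  S → 5
  (U ⋈[b=c] S) → 4
  π[a,d,b,y]((U ⋈[b=c] S)) → 4

== RESULT ==
a | d | b | y
2 | 6 | 5 | p
3 | 6 | 5 | t
6 | 2 | 2 | r
9 | 2 | 2 | p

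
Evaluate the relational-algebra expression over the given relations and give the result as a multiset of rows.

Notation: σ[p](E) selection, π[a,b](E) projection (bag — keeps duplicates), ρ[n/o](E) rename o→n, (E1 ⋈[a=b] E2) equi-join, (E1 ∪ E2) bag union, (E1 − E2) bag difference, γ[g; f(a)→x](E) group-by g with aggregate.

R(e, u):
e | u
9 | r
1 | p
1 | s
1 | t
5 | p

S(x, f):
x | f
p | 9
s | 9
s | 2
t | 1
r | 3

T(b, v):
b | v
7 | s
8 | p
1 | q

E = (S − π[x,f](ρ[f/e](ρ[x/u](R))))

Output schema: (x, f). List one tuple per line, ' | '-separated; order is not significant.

Row counts bottom-up:
  S → 5
  R → 5
  ρ[x/u](R) → 5
  ρ[f/e](ρ[x/u](R)) → 5
  π[x,f](ρ[f/e](ρ[x/u](R))) → 5
  (S − π[x,f](ρ[f/e](ρ[x/u](R)))) → 4

== RESULT ==
x | f
p | 9
r | 3
s | 2
s | 9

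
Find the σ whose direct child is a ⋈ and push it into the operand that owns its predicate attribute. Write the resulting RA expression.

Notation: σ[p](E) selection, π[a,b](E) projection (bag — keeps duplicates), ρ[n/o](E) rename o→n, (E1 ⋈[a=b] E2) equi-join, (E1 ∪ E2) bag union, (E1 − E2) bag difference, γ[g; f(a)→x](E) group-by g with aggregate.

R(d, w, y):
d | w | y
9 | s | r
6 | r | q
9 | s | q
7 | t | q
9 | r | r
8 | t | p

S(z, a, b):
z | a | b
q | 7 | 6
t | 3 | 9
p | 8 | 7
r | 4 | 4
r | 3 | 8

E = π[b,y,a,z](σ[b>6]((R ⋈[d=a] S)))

σ filters on b, owned by the right side.
E' = π[b,y,a,z]((R ⋈[d=a] σ[b>6](S)))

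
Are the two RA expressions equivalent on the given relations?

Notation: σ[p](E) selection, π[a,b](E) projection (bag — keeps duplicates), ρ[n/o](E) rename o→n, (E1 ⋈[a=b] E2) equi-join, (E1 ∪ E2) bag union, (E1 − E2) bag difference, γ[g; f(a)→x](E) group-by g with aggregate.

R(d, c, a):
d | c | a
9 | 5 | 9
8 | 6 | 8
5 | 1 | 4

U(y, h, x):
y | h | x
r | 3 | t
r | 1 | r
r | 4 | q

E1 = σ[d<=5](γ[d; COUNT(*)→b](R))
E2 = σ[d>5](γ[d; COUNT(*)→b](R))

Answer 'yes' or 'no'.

E1 stepwise |·|:
  R → 3
  γ[d; COUNT(*)→b](R) → 3
  σ[d<=5](γ[d; COUNT(*)→b](R)) → 1
E2 stepwise |·|:
  R → 3
  γ[d; COUNT(*)→b](R) → 3
  σ[d>5](γ[d; COUNT(*)→b](R)) → 2

E1 result:
d | b
5 | 1
E2 result:
d | b
8 | 1
9 | 1
Witness: (9, 1) appears 0× in E1 but 1× in E2.

no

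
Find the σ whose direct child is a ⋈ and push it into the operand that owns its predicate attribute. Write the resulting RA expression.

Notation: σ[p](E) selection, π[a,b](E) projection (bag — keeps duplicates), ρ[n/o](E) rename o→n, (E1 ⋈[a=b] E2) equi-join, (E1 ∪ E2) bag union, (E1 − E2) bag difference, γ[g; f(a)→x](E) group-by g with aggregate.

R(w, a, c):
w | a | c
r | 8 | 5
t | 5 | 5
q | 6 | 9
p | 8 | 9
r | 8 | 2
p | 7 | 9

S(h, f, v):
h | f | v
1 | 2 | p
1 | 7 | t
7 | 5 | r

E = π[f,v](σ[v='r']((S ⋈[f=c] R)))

σ filters on v, owned by the left side.
E' = π[f,v]((σ[v='r'](S) ⋈[f=c] R))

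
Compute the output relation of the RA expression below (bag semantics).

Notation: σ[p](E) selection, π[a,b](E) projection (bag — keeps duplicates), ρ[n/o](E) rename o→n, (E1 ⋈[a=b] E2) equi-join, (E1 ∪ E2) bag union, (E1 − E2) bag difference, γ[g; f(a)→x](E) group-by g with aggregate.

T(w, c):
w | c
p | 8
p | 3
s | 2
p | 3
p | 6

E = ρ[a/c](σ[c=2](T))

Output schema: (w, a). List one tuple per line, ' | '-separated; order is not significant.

Stepwise |·|:
  T → 5
  σ[c=2](T) → 1
  ρ[a/c](σ[c=2](T)) → 1

== RESULT ==
w | a
s | 2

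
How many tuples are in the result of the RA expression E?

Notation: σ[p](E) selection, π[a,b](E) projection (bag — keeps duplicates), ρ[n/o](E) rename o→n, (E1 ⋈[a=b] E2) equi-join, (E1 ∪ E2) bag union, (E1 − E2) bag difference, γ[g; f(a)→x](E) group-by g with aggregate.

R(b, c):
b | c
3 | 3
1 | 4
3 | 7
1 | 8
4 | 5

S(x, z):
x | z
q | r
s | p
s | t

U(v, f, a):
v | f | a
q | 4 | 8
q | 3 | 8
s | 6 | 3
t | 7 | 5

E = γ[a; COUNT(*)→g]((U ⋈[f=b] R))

Stepwise |·|:
  U → 4
  R → 5
  (U ⋈[f=b] R) → 3
  γ[a; COUNT(*)→g]((U ⋈[f=b] R)) → 1

|E| = 1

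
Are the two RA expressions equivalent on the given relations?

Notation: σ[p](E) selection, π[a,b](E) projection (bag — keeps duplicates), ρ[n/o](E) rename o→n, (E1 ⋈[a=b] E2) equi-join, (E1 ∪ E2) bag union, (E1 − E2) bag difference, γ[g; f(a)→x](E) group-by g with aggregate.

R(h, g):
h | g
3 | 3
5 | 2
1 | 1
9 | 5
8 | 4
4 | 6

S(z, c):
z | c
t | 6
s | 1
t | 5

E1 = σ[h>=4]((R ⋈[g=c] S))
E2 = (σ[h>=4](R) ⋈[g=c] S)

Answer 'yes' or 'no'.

E1 subexpression sizes:
  R → 6
  S → 3
  (R ⋈[g=c] S) → 3
  σ[h>=4]((R ⋈[g=c] S)) → 2
E2 subexpression sizes:
  R → 6
  σ[h>=4](R) → 4
  S → 3
  (σ[h>=4](R) ⋈[g=c] S) → 2

E1 and E2 produce the same multiset:
h | g | z | c
4 | 6 | t | 6
9 | 5 | t | 5

yes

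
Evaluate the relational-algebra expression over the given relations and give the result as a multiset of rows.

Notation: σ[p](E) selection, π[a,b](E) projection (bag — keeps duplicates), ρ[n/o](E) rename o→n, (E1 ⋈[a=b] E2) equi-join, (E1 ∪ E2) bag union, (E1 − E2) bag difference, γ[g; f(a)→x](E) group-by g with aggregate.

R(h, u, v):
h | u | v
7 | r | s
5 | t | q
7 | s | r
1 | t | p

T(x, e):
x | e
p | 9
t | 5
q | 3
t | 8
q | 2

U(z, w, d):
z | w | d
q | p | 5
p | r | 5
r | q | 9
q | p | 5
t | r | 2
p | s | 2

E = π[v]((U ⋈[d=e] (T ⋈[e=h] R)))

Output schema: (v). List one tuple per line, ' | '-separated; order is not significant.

Row counts bottom-up:
  U → 6
  T → 5
  R → 4
  (T ⋈[e=h] R) → 1
  (U ⋈[d=e] (T ⋈[e=h] R)) → 3
  π[v]((U ⋈[d=e] (T ⋈[e=h] R))) → 3

== RESULT ==
v
q
q
q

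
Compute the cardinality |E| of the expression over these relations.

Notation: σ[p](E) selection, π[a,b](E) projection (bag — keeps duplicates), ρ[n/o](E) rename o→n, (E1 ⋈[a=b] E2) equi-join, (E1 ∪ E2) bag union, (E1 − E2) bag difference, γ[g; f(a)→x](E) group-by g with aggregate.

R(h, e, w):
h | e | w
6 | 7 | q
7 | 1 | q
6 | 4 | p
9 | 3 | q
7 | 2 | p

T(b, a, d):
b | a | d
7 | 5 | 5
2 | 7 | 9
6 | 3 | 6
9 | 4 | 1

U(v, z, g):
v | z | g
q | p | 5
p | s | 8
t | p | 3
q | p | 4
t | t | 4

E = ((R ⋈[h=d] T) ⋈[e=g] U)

Stepwise |·|:
  R → 5
  T → 4
  (R ⋈[h=d] T) → 3
  U → 5
  ((R ⋈[h=d] T) ⋈[e=g] U) → 3

|E| = 3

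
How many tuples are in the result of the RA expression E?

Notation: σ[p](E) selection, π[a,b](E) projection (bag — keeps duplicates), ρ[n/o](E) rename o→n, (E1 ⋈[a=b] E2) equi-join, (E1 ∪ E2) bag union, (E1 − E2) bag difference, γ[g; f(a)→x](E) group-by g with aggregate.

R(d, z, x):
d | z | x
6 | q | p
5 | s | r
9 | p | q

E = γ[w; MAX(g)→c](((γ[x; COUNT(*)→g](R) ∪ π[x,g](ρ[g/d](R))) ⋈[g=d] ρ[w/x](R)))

Subexpression sizes:
  R → 3
  γ[x; COUNT(*)→g](R) → 3
  R → 3
  ρ[g/d](R) → 3
  π[x,g](ρ[g/d](R)) → 3
  (γ[x; COUNT(*)→g](R) ∪ π[x,g](ρ[g/d](R))) → 6
  R → 3
  ρ[w/x](R) → 3
  ((γ[x; COUNT(*)→g](R) ∪ π[x,g](ρ[g/d](R))) ⋈[g=d] ρ[w/x](R)) → 3
  γ[w; MAX(g)→c](((γ[x; COUNT(*)→g](R) ∪ π[x,g](ρ[g/d](R))) ⋈[g=d] ρ[w/x](R))) → 3

|E| = 3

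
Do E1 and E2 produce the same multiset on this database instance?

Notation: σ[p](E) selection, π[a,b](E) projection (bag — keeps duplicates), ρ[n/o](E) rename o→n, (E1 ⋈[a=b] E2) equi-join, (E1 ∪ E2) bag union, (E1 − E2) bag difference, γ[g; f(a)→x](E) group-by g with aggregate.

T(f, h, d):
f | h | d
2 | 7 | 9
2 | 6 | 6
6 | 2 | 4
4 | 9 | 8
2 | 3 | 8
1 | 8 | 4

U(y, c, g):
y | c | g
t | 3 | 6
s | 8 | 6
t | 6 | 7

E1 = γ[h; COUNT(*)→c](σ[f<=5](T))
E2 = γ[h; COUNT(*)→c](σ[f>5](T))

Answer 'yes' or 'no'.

E1 row counts bottom-up:
  T → 6
  σ[f<=5](T) → 5
  γ[h; COUNT(*)→c](σ[f<=5](T)) → 5
E2 row counts bottom-up:
  T → 6
  σ[f>5](T) → 1
  γ[h; COUNT(*)→c](σ[f>5](T)) → 1

E1 result:
h | c
3 | 1
6 | 1
7 | 1
8 | 1
9 | 1
E2 result:
h | c
2 | 1
Witness: (7, 1) appears 1× in E1 but 0× in E2.

no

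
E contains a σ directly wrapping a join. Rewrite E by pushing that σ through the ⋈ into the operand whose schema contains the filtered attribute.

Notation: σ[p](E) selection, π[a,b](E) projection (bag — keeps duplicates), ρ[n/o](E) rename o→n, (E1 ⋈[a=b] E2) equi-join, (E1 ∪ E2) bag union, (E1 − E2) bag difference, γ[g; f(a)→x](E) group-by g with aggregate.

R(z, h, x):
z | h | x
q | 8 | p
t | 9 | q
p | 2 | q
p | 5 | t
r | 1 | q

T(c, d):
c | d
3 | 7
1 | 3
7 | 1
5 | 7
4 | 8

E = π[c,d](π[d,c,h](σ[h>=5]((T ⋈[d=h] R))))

σ filters on h, owned by the right side.
E' = π[c,d](π[d,c,h]((T ⋈[d=h] σ[h>=5](R))))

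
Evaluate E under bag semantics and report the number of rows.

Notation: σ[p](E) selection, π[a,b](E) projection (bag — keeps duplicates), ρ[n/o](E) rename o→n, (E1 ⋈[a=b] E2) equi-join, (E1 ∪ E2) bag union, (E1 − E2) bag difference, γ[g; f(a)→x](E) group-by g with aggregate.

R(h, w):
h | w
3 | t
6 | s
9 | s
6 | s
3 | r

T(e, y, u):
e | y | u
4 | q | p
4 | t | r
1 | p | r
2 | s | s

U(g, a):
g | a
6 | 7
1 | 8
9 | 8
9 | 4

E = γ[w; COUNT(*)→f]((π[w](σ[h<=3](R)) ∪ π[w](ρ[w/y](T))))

Stepwise |·|:
  R → 5
  σ[h<=3](R) → 2
  π[w](σ[h<=3](R)) → 2
  T → 4
  ρ[w/y](T) → 4
  π[w](ρ[w/y](T)) → 4
  (π[w](σ[h<=3](R)) ∪ π[w](ρ[w/y](T))) → 6
  γ[w; COUNT(*)→f]((π[w](σ[h<=3](R)) ∪ π[w](ρ[w/y](T)))) → 5

|E| = 5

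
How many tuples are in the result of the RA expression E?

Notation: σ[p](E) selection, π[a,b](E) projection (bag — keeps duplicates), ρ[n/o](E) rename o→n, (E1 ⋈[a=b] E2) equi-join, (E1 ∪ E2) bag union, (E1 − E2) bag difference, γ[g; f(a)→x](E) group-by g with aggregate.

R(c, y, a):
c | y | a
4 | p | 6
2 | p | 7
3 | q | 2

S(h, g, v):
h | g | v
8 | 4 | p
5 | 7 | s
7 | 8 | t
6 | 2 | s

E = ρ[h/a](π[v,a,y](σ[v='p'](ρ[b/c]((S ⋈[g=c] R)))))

Per-node cardinality:
  S → 4
  R → 3
  (S ⋈[g=c] R) → 2
  ρ[b/c]((S ⋈[g=c] R)) → 2
  σ[v='p'](ρ[b/c]((S ⋈[g=c] R))) → 1
  π[v,a,y](σ[v='p'](ρ[b/c]((S ⋈[g=c] R)))) → 1
  ρ[h/a](π[v,a,y](σ[v='p'](ρ[b/c]((S ⋈[g=c] R))))) → 1

|E| = 1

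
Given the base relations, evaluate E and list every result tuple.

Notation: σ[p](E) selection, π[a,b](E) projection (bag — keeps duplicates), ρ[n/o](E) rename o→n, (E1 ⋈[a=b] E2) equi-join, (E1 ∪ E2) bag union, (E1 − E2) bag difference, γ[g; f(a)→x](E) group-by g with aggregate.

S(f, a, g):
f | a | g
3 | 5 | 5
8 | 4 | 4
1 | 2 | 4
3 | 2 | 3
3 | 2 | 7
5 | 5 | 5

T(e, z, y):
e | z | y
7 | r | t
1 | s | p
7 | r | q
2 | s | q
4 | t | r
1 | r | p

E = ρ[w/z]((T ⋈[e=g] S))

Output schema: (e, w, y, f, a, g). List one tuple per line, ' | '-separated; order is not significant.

Stepwise |·|:
  T → 6
  S → 6
  (T ⋈[e=g] S) → 4
  ρ[w/z]((T ⋈[e=g] S)) → 4

== RESULT ==
e | w | y | f | a | g
4 | t | r | 1 | 2 | 4
4 | t | r | 8 | 4 | 4
7 | r | q | 3 | 2 | 7
7 | r | t | 3 | 2 | 7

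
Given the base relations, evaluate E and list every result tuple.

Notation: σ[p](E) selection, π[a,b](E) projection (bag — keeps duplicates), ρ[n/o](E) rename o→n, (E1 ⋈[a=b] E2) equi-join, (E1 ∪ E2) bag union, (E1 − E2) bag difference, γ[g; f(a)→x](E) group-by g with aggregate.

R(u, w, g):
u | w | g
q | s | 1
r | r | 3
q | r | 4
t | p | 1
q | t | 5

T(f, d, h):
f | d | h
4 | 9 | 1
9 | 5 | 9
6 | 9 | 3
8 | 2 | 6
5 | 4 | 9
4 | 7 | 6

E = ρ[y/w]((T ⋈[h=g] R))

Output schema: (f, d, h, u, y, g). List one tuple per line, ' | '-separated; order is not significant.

Per-node cardinality:
  T → 6
  R → 5
  (T ⋈[h=g] R) → 3
  ρ[y/w]((T ⋈[h=g] R)) → 3

== RESULT ==
f | d | h | u | y | g
4 | 9 | 1 | q | s | 1
4 | 9 | 1 | t | p | 1
6 | 9 | 3 | r | r | 3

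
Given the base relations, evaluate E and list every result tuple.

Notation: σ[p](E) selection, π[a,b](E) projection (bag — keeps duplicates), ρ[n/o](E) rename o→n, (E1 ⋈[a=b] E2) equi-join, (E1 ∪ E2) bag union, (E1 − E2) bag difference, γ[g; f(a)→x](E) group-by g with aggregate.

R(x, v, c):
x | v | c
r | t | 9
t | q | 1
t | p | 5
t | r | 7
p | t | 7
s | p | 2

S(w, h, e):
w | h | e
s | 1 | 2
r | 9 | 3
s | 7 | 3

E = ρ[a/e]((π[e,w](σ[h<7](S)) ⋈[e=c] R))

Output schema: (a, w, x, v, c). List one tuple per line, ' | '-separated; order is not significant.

Row counts bottom-up:
  S → 3
  σ[h<7](S) → 1
  π[e,w](σ[h<7](S)) → 1
  R → 6
  (π[e,w](σ[h<7](S)) ⋈[e=c] R) → 1
  ρ[a/e]((π[e,w](σ[h<7](S)) ⋈[e=c] R)) → 1

== RESULT ==
a | w | x | v | c
2 | s | s | p | 2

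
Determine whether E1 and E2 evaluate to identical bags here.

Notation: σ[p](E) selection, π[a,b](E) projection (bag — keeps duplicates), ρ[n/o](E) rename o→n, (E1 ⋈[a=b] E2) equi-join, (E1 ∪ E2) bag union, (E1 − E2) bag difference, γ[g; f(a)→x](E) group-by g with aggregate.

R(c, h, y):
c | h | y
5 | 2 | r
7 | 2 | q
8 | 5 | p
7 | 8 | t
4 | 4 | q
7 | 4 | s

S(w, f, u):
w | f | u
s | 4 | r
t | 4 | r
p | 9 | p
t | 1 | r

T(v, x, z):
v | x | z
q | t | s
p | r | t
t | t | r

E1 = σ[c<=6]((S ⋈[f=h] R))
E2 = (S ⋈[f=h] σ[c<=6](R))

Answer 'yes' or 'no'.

E1 subexpression sizes:
  S → 4
  R → 6
  (S ⋈[f=h] R) → 4
  σ[c<=6]((S ⋈[f=h] R)) → 2
E2 subexpression sizes:
  S → 4
  R → 6
  σ[c<=6](R) → 2
  (S ⋈[f=h] σ[c<=6](R)) → 2

E1 and E2 produce the same multiset:
w | f | u | c | h | y
s | 4 | r | 4 | 4 | q
t | 4 | r | 4 | 4 | q

yes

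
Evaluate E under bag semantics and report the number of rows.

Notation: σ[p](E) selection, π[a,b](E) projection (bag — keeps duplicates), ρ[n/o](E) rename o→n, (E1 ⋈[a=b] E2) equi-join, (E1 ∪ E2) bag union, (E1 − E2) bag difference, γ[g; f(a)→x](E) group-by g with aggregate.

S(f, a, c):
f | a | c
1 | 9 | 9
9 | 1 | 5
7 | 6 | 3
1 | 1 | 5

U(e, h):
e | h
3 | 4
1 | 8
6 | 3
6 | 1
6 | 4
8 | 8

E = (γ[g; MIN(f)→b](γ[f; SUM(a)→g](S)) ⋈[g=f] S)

Subexpression sizes:
  S → 4
  γ[f; SUM(a)→g](S) → 3
  γ[g; MIN(f)→b](γ[f; SUM(a)→g](S)) → 3
  S → 4
  (γ[g; MIN(f)→b](γ[f; SUM(a)→g](S)) ⋈[g=f] S) → 2

|E| = 2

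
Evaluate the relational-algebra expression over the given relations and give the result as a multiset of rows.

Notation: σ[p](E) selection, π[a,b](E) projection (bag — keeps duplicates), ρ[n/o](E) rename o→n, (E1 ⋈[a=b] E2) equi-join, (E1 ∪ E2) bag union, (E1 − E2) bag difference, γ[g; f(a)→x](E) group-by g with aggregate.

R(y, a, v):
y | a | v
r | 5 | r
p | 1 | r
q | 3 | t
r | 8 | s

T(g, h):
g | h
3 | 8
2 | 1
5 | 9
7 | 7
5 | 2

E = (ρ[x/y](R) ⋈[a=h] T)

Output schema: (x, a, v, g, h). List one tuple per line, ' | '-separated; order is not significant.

Per-node cardinality:
  R → 4
  ρ[x/y](R) → 4
  T → 5
  (ρ[x/y](R) ⋈[a=h] T) → 2

== RESULT ==
x | a | v | g | h
p | 1 | r | 2 | 1
r | 8 | s | 3 | 8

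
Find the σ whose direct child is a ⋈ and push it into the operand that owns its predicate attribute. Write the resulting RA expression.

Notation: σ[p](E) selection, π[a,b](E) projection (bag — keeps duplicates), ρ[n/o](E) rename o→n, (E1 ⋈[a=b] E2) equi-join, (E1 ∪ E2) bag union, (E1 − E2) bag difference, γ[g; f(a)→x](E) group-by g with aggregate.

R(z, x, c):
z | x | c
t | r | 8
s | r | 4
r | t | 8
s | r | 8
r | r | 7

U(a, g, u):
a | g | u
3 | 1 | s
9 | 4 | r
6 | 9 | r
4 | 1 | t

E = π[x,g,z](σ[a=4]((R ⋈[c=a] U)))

σ filters on a, owned by the right side.
E' = π[x,g,z]((R ⋈[c=a] σ[a=4](U)))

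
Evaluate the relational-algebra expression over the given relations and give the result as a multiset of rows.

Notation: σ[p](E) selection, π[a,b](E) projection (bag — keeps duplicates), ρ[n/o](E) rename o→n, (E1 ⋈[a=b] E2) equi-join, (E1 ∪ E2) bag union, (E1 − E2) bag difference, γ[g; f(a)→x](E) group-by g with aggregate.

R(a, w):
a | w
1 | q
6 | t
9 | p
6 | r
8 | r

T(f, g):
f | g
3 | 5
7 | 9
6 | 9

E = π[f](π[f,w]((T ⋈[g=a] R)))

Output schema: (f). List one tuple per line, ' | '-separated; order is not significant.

Row counts bottom-up:
  T → 3
  R → 5
  (T ⋈[g=a] R) → 2
  π[f,w]((T ⋈[g=a] R)) → 2
  π[f](π[f,w]((T ⋈[g=a] R))) → 2

== RESULT ==
f
6
7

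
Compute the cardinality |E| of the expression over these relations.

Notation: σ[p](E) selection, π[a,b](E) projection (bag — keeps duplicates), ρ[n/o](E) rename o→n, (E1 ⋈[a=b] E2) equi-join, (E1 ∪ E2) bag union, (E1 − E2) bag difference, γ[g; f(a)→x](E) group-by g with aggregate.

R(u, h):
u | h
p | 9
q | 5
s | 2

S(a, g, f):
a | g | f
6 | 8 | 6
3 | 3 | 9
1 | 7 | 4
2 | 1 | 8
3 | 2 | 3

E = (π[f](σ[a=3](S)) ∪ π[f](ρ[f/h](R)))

Per-node cardinality:
  S → 5
  σ[a=3](S) → 2
  π[f](σ[a=3](S)) → 2
  R → 3
  ρ[f/h](R) → 3
  π[f](ρ[f/h](R)) → 3
  (π[f](σ[a=3](S)) ∪ π[f](ρ[f/h](R))) → 5

|E| = 5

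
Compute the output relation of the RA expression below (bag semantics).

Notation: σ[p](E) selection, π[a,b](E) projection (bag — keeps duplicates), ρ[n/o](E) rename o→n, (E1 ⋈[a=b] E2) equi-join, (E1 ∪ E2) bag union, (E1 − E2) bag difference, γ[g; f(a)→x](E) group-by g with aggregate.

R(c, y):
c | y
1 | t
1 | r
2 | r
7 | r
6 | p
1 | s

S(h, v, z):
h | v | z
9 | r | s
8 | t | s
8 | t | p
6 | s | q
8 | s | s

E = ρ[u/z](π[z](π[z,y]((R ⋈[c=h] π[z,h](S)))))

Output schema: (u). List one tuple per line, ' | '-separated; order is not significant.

Subexpression sizes:
  R → 6
  S → 5
  π[z,h](S) → 5
  (R ⋈[c=h] π[z,h](S)) → 1
  π[z,y]((R ⋈[c=h] π[z,h](S))) → 1
  π[z](π[z,y]((R ⋈[c=h] π[z,h](S)))) → 1
  ρ[u/z](π[z](π[z,y]((R ⋈[c=h] π[z,h](S))))) → 1

== RESULT ==
u
q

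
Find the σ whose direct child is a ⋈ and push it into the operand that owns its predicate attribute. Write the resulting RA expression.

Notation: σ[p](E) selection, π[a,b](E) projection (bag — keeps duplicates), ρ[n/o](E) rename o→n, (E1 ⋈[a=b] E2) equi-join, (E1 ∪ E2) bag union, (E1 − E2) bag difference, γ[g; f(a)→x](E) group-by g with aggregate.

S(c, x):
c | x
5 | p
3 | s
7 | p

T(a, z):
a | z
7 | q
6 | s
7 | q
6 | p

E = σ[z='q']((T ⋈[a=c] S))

σ filters on z, owned by the left side.
E' = (σ[z='q'](T) ⋈[a=c] S)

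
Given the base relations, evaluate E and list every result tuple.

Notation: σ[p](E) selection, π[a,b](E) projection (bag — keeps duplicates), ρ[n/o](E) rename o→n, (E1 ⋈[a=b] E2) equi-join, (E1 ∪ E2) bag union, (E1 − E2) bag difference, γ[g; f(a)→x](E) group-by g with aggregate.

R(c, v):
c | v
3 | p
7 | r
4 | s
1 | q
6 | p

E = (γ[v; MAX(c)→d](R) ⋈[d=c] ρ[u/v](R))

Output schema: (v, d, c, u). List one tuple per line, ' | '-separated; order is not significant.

Per-node cardinality:
  R → 5
  γ[v; MAX(c)→d](R) → 4
  R → 5
  ρ[u/v](R) → 5
  (γ[v; MAX(c)→d](R) ⋈[d=c] ρ[u/v](R)) → 4

== RESULT ==
v | d | c | u
p | 6 | 6 | p
q | 1 | 1 | q
r | 7 | 7 | r
s | 4 | 4 | s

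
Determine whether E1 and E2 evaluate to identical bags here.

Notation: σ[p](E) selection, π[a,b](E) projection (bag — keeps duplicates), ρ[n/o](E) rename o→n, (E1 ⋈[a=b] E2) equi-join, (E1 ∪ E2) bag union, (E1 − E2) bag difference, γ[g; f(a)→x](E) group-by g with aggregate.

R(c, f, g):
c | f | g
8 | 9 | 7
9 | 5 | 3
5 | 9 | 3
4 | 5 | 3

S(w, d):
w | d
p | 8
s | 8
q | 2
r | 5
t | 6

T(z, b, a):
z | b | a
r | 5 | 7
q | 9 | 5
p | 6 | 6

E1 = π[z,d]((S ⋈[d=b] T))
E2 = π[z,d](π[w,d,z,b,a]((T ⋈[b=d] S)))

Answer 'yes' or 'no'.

E1 subexpression sizes:
  S → 5
  T → 3
  (S ⋈[d=b] T) → 2
  π[z,d]((S ⋈[d=b] T)) → 2
E2 subexpression sizes:
  T → 3
  S → 5
  (T ⋈[b=d] S) → 2
  π[w,d,z,b,a]((T ⋈[b=d] S)) → 2
  π[z,d](π[w,d,z,b,a]((T ⋈[b=d] S))) → 2

E1 and E2 produce the same multiset:
z | d
p | 6
r | 5

yes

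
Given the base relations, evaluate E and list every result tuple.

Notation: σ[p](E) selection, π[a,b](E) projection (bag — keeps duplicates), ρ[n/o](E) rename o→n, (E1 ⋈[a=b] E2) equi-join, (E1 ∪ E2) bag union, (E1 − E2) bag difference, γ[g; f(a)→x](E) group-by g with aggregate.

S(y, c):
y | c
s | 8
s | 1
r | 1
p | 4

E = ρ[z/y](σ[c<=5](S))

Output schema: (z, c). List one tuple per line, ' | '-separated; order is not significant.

Row counts bottom-up:
  S → 4
  σ[c<=5](S) → 3
  ρ[z/y](σ[c<=5](S)) → 3

== RESULT ==
z | c
p | 4
r | 1
s | 1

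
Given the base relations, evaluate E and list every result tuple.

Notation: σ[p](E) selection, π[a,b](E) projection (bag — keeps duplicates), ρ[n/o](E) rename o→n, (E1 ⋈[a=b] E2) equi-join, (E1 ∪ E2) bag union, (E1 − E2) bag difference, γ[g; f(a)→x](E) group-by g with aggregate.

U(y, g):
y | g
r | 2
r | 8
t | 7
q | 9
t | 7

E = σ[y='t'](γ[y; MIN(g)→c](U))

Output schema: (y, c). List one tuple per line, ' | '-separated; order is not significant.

Per-node cardinality:
  U → 5
  γ[y; MIN(g)→c](U) → 3
  σ[y='t'](γ[y; MIN(g)→c](U)) → 1

== RESULT ==
y | c
t | 7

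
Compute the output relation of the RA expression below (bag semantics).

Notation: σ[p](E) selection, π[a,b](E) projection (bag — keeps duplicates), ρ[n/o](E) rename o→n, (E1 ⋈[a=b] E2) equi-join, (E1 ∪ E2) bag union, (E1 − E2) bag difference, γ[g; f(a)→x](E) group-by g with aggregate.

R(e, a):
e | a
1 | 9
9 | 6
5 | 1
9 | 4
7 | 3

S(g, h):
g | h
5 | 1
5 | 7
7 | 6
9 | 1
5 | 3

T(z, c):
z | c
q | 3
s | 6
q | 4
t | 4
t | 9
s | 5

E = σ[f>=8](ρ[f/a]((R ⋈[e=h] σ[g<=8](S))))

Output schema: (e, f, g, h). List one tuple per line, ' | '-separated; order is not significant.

Per-node cardinality:
  R → 5
  S → 5
  σ[g<=8](S) → 4
  (R ⋈[e=h] σ[g<=8](S)) → 2
  ρ[f/a]((R ⋈[e=h] σ[g<=8](S))) → 2
  σ[f>=8](ρ[f/a]((R ⋈[e=h] σ[g<=8](S)))) → 1

== RESULT ==
e | f | g | h
1 | 9 | 5 | 1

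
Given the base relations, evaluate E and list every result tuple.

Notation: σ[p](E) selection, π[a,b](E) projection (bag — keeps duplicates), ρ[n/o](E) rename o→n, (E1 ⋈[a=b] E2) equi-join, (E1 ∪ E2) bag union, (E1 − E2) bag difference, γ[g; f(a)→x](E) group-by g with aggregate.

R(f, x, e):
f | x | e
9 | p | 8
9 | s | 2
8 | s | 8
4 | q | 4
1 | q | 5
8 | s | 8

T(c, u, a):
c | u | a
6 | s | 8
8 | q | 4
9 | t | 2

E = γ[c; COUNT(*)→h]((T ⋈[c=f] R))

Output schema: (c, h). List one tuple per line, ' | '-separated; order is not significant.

Stepwise |·|:
  T → 3
  R → 6
  (T ⋈[c=f] R) → 4
  γ[c; COUNT(*)→h]((T ⋈[c=f] R)) → 2

== RESULT ==
c | h
8 | 2
9 | 2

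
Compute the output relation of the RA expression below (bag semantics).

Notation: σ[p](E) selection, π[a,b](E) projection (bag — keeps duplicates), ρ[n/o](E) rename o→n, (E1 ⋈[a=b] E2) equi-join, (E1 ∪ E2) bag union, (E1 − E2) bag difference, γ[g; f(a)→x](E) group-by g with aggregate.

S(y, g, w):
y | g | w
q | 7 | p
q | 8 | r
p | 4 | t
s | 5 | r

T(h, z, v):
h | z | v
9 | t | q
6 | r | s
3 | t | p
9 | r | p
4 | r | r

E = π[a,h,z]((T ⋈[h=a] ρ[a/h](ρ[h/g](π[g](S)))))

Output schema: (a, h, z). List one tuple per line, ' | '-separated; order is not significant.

Subexpression sizes:
  T → 5
  S → 4
  π[g](S) → 4
  ρ[h/g](π[g](S)) → 4
  ρ[a/h](ρ[h/g](π[g](S))) → 4
  (T ⋈[h=a] ρ[a/h](ρ[h/g](π[g](S)))) → 1
  π[a,h,z]((T ⋈[h=a] ρ[a/h](ρ[h/g](π[g](S))))) → 1

== RESULT ==
a | h | z
4 | 4 | r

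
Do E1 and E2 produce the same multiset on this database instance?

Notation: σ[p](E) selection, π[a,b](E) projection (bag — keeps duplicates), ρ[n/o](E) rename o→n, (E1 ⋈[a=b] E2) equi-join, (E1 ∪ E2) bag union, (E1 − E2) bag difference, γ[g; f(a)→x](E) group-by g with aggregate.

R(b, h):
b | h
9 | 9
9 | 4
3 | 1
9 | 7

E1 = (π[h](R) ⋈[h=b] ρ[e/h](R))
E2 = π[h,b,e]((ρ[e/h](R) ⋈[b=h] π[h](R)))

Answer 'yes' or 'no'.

E1 subexpression sizes:
  R → 4
  π[h](R) → 4
  R → 4
  ρ[e/h](R) → 4
  (π[h](R) ⋈[h=b] ρ[e/h](R)) → 3
E2 subexpression sizes:
  R → 4
  ρ[e/h](R) → 4
  R → 4
  π[h](R) → 4
  (ρ[e/h](R) ⋈[b=h] π[h](R)) → 3
  π[h,b,e]((ρ[e/h](R) ⋈[b=h] π[h](R))) → 3

E1 and E2 produce the same multiset:
h | b | e
9 | 9 | 4
9 | 9 | 7
9 | 9 | 9

yes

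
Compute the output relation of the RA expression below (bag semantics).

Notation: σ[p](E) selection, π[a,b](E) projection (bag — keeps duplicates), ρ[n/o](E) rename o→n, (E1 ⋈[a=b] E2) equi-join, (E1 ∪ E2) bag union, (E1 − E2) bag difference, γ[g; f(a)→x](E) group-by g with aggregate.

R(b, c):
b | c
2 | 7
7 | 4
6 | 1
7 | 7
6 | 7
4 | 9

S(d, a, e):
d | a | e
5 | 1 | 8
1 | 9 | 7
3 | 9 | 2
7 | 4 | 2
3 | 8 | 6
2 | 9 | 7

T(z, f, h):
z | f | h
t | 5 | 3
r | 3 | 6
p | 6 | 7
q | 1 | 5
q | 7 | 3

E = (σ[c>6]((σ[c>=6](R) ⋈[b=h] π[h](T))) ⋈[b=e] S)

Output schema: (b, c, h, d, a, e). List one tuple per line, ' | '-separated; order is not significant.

Per-node cardinality:
  R → 6
  σ[c>=6](R) → 4
  T → 5
  π[h](T) → 5
  (σ[c>=6](R) ⋈[b=h] π[h](T)) → 2
  σ[c>6]((σ[c>=6](R) ⋈[b=h] π[h](T))) → 2
  S → 6
  (σ[c>6]((σ[c>=6](R) ⋈[b=h] π[h](T))) ⋈[b=e] S) → 3

== RESULT ==
b | c | h | d | a | e
6 | 7 | 6 | 3 | 8 | 6
7 | 7 | 7 | 1 | 9 | 7
7 | 7 | 7 | 2 | 9 | 7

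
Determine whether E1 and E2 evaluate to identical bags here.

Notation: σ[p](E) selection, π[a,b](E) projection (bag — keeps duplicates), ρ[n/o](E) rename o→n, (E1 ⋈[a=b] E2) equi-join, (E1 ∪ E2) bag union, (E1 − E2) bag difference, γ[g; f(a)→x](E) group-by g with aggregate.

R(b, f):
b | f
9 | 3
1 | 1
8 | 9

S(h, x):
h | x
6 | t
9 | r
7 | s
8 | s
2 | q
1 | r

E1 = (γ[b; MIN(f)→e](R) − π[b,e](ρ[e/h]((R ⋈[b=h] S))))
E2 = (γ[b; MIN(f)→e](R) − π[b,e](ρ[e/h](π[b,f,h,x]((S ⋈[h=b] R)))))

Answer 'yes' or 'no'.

E1 stepwise |·|:
  R → 3
  γ[b; MIN(f)→e](R) → 3
  R → 3
  S → 6
  (R ⋈[b=h] S) → 3
  ρ[e/h]((R ⋈[b=h] S)) → 3
  π[b,e](ρ[e/h]((R ⋈[b=h] S))) → 3
  (γ[b; MIN(f)→e](R) − π[b,e](ρ[e/h]((R ⋈[b=h] S)))) → 2
E2 stepwise |·|:
  R → 3
  γ[b; MIN(f)→e](R) → 3
  S → 6
  R → 3
  (S ⋈[h=b] R) → 3
  π[b,f,h,x]((S ⋈[h=b] R)) → 3
  ρ[e/h](π[b,f,h,x]((S ⋈[h=b] R))) → 3
  π[b,e](ρ[e/h](π[b,f,h,x]((S ⋈[h=b] R)))) → 3
  (γ[b; MIN(f)→e](R) − π[b,e](ρ[e/h](π[b,f,h,x]((S ⋈[h=b] R))))) → 2

E1 and E2 produce the same multiset:
b | e
8 | 9
9 | 3

yes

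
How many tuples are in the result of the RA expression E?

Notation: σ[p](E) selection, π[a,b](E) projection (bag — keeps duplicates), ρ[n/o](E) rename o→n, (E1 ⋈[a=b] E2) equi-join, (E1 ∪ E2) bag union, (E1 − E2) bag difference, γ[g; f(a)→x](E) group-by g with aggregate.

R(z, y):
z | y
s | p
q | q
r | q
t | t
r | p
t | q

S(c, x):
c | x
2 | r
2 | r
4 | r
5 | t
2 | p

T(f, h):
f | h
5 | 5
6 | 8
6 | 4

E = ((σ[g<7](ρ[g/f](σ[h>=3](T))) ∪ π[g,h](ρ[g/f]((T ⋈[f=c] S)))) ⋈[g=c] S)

Per-node cardinality:
  T → 3
  σ[h>=3](T) → 3
  ρ[g/f](σ[h>=3](T)) → 3
  σ[g<7](ρ[g/f](σ[h>=3](T))) → 3
  T → 3
  S → 5
  (T ⋈[f=c] S) → 1
  ρ[g/f]((T ⋈[f=c] S)) → 1
  π[g,h](ρ[g/f]((T ⋈[f=c] S))) → 1
  (σ[g<7](ρ[g/f](σ[h>=3](T))) ∪ π[g,h](ρ[g/f]((T ⋈[f=c] S)))) → 4
  S → 5
  ((σ[g<7](ρ[g/f](σ[h>=3](T))) ∪ π[g,h](ρ[g/f]((T ⋈[f=c] S)))) ⋈[g=c] S) → 2

|E| = 2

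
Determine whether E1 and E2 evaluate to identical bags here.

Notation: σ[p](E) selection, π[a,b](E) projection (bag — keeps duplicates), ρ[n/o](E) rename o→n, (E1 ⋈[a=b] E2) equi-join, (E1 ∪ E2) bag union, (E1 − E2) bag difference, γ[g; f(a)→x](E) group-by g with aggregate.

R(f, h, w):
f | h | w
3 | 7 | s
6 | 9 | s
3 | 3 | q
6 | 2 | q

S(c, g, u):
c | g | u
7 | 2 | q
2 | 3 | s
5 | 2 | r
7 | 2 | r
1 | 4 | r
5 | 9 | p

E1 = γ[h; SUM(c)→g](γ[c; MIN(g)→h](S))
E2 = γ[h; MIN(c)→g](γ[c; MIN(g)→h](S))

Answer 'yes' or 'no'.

E1 stepwise |·|:
  S → 6
  γ[c; MIN(g)→h](S) → 4
  γ[h; SUM(c)→g](γ[c; MIN(g)→h](S)) → 3
E2 stepwise |·|:
  S → 6
  γ[c; MIN(g)→h](S) → 4
  γ[h; MIN(c)→g](γ[c; MIN(g)→h](S)) → 3

E1 result:
h | g
2 | 12
3 | 2
4 | 1
E2 result:
h | g
2 | 5
3 | 2
4 | 1
Witness: (2, 12) appears 1× in E1 but 0× in E2.

no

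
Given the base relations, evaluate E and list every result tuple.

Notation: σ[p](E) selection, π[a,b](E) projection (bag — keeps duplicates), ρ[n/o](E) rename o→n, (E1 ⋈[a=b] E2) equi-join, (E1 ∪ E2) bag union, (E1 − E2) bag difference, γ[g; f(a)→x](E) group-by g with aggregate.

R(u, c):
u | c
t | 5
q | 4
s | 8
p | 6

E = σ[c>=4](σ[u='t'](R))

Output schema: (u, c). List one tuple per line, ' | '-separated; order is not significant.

Subexpression sizes:
  R → 4
  σ[u='t'](R) → 1
  σ[c>=4](σ[u='t'](R)) → 1

== RESULT ==
u | c
t | 5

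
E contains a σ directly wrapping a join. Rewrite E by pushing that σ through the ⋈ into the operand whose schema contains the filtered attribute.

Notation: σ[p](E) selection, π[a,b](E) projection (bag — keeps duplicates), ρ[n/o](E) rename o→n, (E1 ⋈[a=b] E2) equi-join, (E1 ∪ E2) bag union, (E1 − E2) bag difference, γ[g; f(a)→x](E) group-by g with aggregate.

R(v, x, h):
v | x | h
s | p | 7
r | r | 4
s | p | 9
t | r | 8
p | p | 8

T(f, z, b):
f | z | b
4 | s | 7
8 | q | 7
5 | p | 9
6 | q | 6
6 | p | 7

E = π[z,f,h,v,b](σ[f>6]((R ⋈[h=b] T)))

σ filters on f, owned by the right side.
E' = π[z,f,h,v,b]((R ⋈[h=b] σ[f>6](T)))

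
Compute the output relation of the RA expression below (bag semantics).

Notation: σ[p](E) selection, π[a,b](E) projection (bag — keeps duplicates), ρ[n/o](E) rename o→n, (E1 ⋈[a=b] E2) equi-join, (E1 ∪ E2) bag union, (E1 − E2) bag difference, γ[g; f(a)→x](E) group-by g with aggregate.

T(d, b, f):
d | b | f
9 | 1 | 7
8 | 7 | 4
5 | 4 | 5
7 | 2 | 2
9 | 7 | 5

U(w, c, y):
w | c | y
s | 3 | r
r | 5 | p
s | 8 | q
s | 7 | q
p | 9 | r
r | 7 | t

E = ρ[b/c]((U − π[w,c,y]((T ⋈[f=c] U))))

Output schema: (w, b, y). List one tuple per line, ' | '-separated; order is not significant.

Row counts bottom-up:
  U → 6
  T → 5
  U → 6
  (T ⋈[f=c] U) → 4
  π[w,c,y]((T ⋈[f=c] U)) → 4
  (U − π[w,c,y]((T ⋈[f=c] U))) → 3
  ρ[b/c]((U − π[w,c,y]((T ⋈[f=c] U)))) → 3

== RESULT ==
w | b | y
p | 9 | r
s | 3 | r
s | 8 | q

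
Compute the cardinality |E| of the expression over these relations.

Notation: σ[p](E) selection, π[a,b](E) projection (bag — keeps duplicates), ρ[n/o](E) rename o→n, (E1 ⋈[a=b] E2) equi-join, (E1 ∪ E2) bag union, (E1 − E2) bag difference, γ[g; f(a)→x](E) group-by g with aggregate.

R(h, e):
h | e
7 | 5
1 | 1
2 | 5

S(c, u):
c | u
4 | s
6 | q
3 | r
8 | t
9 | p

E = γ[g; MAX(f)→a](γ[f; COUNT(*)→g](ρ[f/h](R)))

Row counts bottom-up:
  R → 3
  ρ[f/h](R) → 3
  γ[f; COUNT(*)→g](ρ[f/h](R)) → 3
  γ[g; MAX(f)→a](γ[f; COUNT(*)→g](ρ[f/h](R))) → 1

|E| = 1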